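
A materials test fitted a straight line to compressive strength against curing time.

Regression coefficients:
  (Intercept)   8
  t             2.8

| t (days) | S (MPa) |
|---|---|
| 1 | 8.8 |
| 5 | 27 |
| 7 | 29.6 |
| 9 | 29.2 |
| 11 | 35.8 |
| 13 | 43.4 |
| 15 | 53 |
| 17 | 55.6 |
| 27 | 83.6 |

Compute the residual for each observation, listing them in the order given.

t=1: ŷ = 8 + 2.8·1 = 10.8; r = 8.8 − 10.8 = -2
t=5: ŷ = 8 + 2.8·5 = 22; r = 27 − 22 = 5
t=7: ŷ = 8 + 2.8·7 = 27.6; r = 29.6 − 27.6 = 2
t=9: ŷ = 8 + 2.8·9 = 33.2; r = 29.2 − 33.2 = -4
t=11: ŷ = 8 + 2.8·11 = 38.8; r = 35.8 − 38.8 = -3
t=13: ŷ = 8 + 2.8·13 = 44.4; r = 43.4 − 44.4 = -1
t=15: ŷ = 8 + 2.8·15 = 50; r = 53 − 50 = 3
t=17: ŷ = 8 + 2.8·17 = 55.6; r = 55.6 − 55.6 = 0
t=27: ŷ = 8 + 2.8·27 = 83.6; r = 83.6 − 83.6 = 0

-2, 5, 2, -4, -3, -1, 3, 0, 0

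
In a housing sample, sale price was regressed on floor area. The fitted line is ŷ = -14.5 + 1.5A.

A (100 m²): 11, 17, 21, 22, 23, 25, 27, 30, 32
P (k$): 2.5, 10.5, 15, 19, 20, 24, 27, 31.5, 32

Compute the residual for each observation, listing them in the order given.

A=11: ŷ = -14.5 + 1.5·11 = 2; e = 2.5 − 2 = 0.5
A=17: ŷ = -14.5 + 1.5·17 = 11; e = 10.5 − 11 = -0.5
A=21: ŷ = -14.5 + 1.5·21 = 17; e = 15 − 17 = -2
A=22: ŷ = -14.5 + 1.5·22 = 18.5; e = 19 − 18.5 = 0.5
A=23: ŷ = -14.5 + 1.5·23 = 20; e = 20 − 20 = 0
A=25: ŷ = -14.5 + 1.5·25 = 23; e = 24 − 23 = 1
A=27: ŷ = -14.5 + 1.5·27 = 26; e = 27 − 26 = 1
A=30: ŷ = -14.5 + 1.5·30 = 30.5; e = 31.5 − 30.5 = 1
A=32: ŷ = -14.5 + 1.5·32 = 33.5; e = 32 − 33.5 = -1.5

0.5, -0.5, -2, 0.5, 0, 1, 1, 1, -1.5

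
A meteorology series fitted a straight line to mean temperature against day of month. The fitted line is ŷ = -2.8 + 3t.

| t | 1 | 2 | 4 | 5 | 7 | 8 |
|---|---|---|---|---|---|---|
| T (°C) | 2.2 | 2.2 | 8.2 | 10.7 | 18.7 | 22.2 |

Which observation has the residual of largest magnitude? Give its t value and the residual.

t=1: ŷ = -2.8 + 3·1 = 0.2; e = 2.2 − 0.2 = 2
t=2: ŷ = -2.8 + 3·2 = 3.2; e = 2.2 − 3.2 = -1
t=4: ŷ = -2.8 + 3·4 = 9.2; e = 8.2 − 9.2 = -1
t=5: ŷ = -2.8 + 3·5 = 12.2; e = 10.7 − 12.2 = -1.5
t=7: ŷ = -2.8 + 3·7 = 18.2; e = 18.7 − 18.2 = 0.5
t=8: ŷ = -2.8 + 3·8 = 21.2; e = 22.2 − 21.2 = 1
Largest |e| is 2 at t = 1, residual 2.

t = 1, e = 2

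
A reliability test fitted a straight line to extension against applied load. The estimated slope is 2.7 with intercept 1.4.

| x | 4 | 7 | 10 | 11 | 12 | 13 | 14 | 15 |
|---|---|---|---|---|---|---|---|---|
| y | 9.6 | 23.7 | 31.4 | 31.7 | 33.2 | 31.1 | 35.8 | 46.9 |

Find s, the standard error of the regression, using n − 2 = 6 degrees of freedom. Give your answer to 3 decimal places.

x=4: ŷ = 1.4 + 2.7·4 = 12.2; e = 9.6 − 12.2 = -2.6
x=7: ŷ = 1.4 + 2.7·7 = 20.3; e = 23.7 − 20.3 = 3.4
x=10: ŷ = 1.4 + 2.7·10 = 28.4; e = 31.4 − 28.4 = 3
x=11: ŷ = 1.4 + 2.7·11 = 31.1; e = 31.7 − 31.1 = 0.6
x=12: ŷ = 1.4 + 2.7·12 = 33.8; e = 33.2 − 33.8 = -0.6
x=13: ŷ = 1.4 + 2.7·13 = 36.5; e = 31.1 − 36.5 = -5.4
x=14: ŷ = 1.4 + 2.7·14 = 39.2; e = 35.8 − 39.2 = -3.4
x=15: ŷ = 1.4 + 2.7·15 = 41.9; e = 46.9 − 41.9 = 5
SSE = 6.76 + 11.56 + 9 + 0.36 + 0.36 + 29.16 + 11.56 + 25 = 93.76
s = √(93.76/6) = √15.6267 ≈ 3.953

s = 3.953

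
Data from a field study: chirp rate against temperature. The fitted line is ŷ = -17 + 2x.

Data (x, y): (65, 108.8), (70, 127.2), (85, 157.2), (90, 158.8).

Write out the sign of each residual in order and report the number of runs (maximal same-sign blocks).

x=65: ŷ = -17 + 2·65 = 113; r = 108.8 − 113 = -4.2
x=70: ŷ = -17 + 2·70 = 123; r = 127.2 − 123 = 4.2
x=85: ŷ = -17 + 2·85 = 153; r = 157.2 − 153 = 4.2
x=90: ŷ = -17 + 2·90 = 163; r = 158.8 − 163 = -4.2
Signs: − + + −
Runs: −×1, +×2, −×1 → 3

3 runs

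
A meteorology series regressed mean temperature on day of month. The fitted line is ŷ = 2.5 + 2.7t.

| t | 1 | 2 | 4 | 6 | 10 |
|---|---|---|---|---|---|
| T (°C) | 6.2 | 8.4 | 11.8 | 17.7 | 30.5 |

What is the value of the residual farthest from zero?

t=1: ŷ = 2.5 + 2.7·1 = 5.2; r = 6.2 − 5.2 = 1
t=2: ŷ = 2.5 + 2.7·2 = 7.9; r = 8.4 − 7.9 = 0.5
t=4: ŷ = 2.5 + 2.7·4 = 13.3; r = 11.8 − 13.3 = -1.5
t=6: ŷ = 2.5 + 2.7·6 = 18.7; r = 17.7 − 18.7 = -1
t=10: ŷ = 2.5 + 2.7·10 = 29.5; r = 30.5 − 29.5 = 1
Largest |r| is 1.5 at t = 4, residual -1.5.

r = -1.5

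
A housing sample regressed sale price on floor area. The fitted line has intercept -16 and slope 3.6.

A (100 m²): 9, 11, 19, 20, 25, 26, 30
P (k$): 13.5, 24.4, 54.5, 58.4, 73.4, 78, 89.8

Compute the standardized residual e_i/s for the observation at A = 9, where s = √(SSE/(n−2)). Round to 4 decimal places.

A=9: ŷ = -16 + 3.6·9 = 16.4; e = 13.5 − 16.4 = -2.9
A=11: ŷ = -16 + 3.6·11 = 23.6; e = 24.4 − 23.6 = 0.8
A=19: ŷ = -16 + 3.6·19 = 52.4; e = 54.5 − 52.4 = 2.1
A=20: ŷ = -16 + 3.6·20 = 56; e = 58.4 − 56 = 2.4
A=25: ŷ = -16 + 3.6·25 = 74; e = 73.4 − 74 = -0.6
A=26: ŷ = -16 + 3.6·26 = 77.6; e = 78 − 77.6 = 0.4
A=30: ŷ = -16 + 3.6·30 = 92; e = 89.8 − 92 = -2.2
SSE = 8.41 + 0.64 + 4.41 + 5.76 + 0.36 + 0.16 + 4.84 = 24.58
s = √(24.58/5) = 2.21721
e/s = -2.9 / 2.21721 = -1.3080

-1.3080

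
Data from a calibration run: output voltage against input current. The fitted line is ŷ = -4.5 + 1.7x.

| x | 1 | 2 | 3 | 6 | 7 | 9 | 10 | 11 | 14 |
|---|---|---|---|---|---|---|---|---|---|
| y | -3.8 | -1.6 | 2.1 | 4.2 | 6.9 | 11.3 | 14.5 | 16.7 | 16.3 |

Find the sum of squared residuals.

x=1: ŷ = -4.5 + 1.7·1 = -2.8; e = -3.8 − (-2.8) = -1
x=2: ŷ = -4.5 + 1.7·2 = -1.1; e = -1.6 − (-1.1) = -0.5
x=3: ŷ = -4.5 + 1.7·3 = 0.6; e = 2.1 − 0.6 = 1.5
x=6: ŷ = -4.5 + 1.7·6 = 5.7; e = 4.2 − 5.7 = -1.5
x=7: ŷ = -4.5 + 1.7·7 = 7.4; e = 6.9 − 7.4 = -0.5
x=9: ŷ = -4.5 + 1.7·9 = 10.8; e = 11.3 − 10.8 = 0.5
x=10: ŷ = -4.5 + 1.7·10 = 12.5; e = 14.5 − 12.5 = 2
x=11: ŷ = -4.5 + 1.7·11 = 14.2; e = 16.7 − 14.2 = 2.5
x=14: ŷ = -4.5 + 1.7·14 = 19.3; e = 16.3 − 19.3 = -3
SSE = 1 + 0.25 + 2.25 + 2.25 + 0.25 + 0.25 + 4 + 6.25 + 9 = 25.5

SSE = 25.5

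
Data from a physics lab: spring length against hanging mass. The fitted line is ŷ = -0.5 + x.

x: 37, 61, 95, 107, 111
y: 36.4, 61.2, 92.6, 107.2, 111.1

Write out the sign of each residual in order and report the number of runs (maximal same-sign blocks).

4 runs

x=37: ŷ = -0.5 + 37 = 36.5; r = 36.4 − 36.5 = -0.1
x=61: ŷ = -0.5 + 61 = 60.5; r = 61.2 − 60.5 = 0.7
x=95: ŷ = -0.5 + 95 = 94.5; r = 92.6 − 94.5 = -1.9
x=107: ŷ = -0.5 + 107 = 106.5; r = 107.2 − 106.5 = 0.7
x=111: ŷ = -0.5 + 111 = 110.5; r = 111.1 − 110.5 = 0.6
Signs: − + − + +
Runs: −×1, +×1, −×1, +×2 → 4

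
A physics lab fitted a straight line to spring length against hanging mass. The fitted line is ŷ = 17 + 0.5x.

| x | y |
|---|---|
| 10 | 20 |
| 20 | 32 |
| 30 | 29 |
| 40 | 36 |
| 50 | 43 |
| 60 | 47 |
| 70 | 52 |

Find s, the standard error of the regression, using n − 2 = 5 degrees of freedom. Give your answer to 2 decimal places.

s = 2.83

x=10: ŷ = 17 + 0.5·10 = 22; e = 20 − 22 = -2
x=20: ŷ = 17 + 0.5·20 = 27; e = 32 − 27 = 5
x=30: ŷ = 17 + 0.5·30 = 32; e = 29 − 32 = -3
x=40: ŷ = 17 + 0.5·40 = 37; e = 36 − 37 = -1
x=50: ŷ = 17 + 0.5·50 = 42; e = 43 − 42 = 1
x=60: ŷ = 17 + 0.5·60 = 47; e = 47 − 47 = 0
x=70: ŷ = 17 + 0.5·70 = 52; e = 52 − 52 = 0
SSE = 4 + 25 + 9 + 1 + 1 + 0 + 0 = 40
s = √(40/5) = √8 ≈ 2.83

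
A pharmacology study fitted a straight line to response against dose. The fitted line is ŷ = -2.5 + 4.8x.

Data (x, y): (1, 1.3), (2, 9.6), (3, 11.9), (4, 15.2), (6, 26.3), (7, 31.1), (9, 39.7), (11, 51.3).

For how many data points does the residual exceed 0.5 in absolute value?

x=1: ŷ = -2.5 + 4.8·1 = 2.3; e = 1.3 − 2.3 = -1
x=2: ŷ = -2.5 + 4.8·2 = 7.1; e = 9.6 − 7.1 = 2.5
x=3: ŷ = -2.5 + 4.8·3 = 11.9; e = 11.9 − 11.9 = 0
x=4: ŷ = -2.5 + 4.8·4 = 16.7; e = 15.2 − 16.7 = -1.5
x=6: ŷ = -2.5 + 4.8·6 = 26.3; e = 26.3 − 26.3 = 0
x=7: ŷ = -2.5 + 4.8·7 = 31.1; e = 31.1 − 31.1 = 0
x=9: ŷ = -2.5 + 4.8·9 = 40.7; e = 39.7 − 40.7 = -1
x=11: ŷ = -2.5 + 4.8·11 = 50.3; e = 51.3 − 50.3 = 1
|e| > 0.5: x=1 (|e|=1), x=2 (|e|=2.5), x=4 (|e|=1.5), x=9 (|e|=1), x=11 (|e|=1) → 5

5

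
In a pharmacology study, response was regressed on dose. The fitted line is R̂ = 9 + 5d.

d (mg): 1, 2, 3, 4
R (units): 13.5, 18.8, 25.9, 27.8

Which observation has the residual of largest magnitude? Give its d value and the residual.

d = 3, e = 1.9

d=1: R̂ = 9 + 5·1 = 14; e = 13.5 − 14 = -0.5
d=2: R̂ = 9 + 5·2 = 19; e = 18.8 − 19 = -0.2
d=3: R̂ = 9 + 5·3 = 24; e = 25.9 − 24 = 1.9
d=4: R̂ = 9 + 5·4 = 29; e = 27.8 − 29 = -1.2
Largest |e| is 1.9 at d = 3, residual 1.9.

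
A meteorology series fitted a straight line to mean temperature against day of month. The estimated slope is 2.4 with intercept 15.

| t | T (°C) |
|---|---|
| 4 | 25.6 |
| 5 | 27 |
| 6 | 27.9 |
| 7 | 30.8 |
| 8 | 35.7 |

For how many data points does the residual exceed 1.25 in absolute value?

2

t=4: T̂ = 15 + 2.4·4 = 24.6; e = 25.6 − 24.6 = 1
t=5: T̂ = 15 + 2.4·5 = 27; e = 27 − 27 = 0
t=6: T̂ = 15 + 2.4·6 = 29.4; e = 27.9 − 29.4 = -1.5
t=7: T̂ = 15 + 2.4·7 = 31.8; e = 30.8 − 31.8 = -1
t=8: T̂ = 15 + 2.4·8 = 34.2; e = 35.7 − 34.2 = 1.5
|e| > 1.25: t=6 (|e|=1.5), t=8 (|e|=1.5) → 2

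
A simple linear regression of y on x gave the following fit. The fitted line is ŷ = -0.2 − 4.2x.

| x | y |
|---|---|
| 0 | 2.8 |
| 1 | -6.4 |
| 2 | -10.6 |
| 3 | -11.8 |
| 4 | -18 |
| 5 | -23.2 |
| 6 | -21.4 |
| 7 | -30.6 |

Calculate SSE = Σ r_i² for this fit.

SSE = 40

x=0: ŷ = -0.2 − 4.2·0 = -0.2; r = 2.8 − (-0.2) = 3
x=1: ŷ = -0.2 − 4.2·1 = -4.4; r = -6.4 − (-4.4) = -2
x=2: ŷ = -0.2 − 4.2·2 = -8.6; r = -10.6 − (-8.6) = -2
x=3: ŷ = -0.2 − 4.2·3 = -12.8; r = -11.8 − (-12.8) = 1
x=4: ŷ = -0.2 − 4.2·4 = -17; r = -18 − (-17) = -1
x=5: ŷ = -0.2 − 4.2·5 = -21.2; r = -23.2 − (-21.2) = -2
x=6: ŷ = -0.2 − 4.2·6 = -25.4; r = -21.4 − (-25.4) = 4
x=7: ŷ = -0.2 − 4.2·7 = -29.6; r = -30.6 − (-29.6) = -1
SSE = 9 + 4 + 4 + 1 + 1 + 4 + 16 + 1 = 40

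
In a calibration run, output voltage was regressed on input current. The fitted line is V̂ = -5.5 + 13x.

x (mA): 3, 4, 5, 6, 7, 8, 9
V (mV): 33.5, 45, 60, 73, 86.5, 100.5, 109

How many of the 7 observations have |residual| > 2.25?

x=3: V̂ = -5.5 + 13·3 = 33.5; e = 33.5 − 33.5 = 0
x=4: V̂ = -5.5 + 13·4 = 46.5; e = 45 − 46.5 = -1.5
x=5: V̂ = -5.5 + 13·5 = 59.5; e = 60 − 59.5 = 0.5
x=6: V̂ = -5.5 + 13·6 = 72.5; e = 73 − 72.5 = 0.5
x=7: V̂ = -5.5 + 13·7 = 85.5; e = 86.5 − 85.5 = 1
x=8: V̂ = -5.5 + 13·8 = 98.5; e = 100.5 − 98.5 = 2
x=9: V̂ = -5.5 + 13·9 = 111.5; e = 109 − 111.5 = -2.5
|e| > 2.25: x=9 (|e|=2.5) → 1

1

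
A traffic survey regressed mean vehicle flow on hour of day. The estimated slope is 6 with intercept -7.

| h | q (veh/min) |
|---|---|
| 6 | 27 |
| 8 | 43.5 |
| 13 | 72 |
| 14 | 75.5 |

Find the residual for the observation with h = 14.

e = -1.5

ŷ = -7 + 6·14 = 77
e = 75.5 − 77 = -1.5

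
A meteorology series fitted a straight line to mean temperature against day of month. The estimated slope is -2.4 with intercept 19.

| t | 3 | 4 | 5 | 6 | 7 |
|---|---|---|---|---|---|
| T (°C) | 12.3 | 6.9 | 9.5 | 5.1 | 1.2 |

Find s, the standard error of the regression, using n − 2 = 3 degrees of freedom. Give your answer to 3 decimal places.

t=3: ŷ = 19 − 2.4·3 = 11.8; r = 12.3 − 11.8 = 0.5
t=4: ŷ = 19 − 2.4·4 = 9.4; r = 6.9 − 9.4 = -2.5
t=5: ŷ = 19 − 2.4·5 = 7; r = 9.5 − 7 = 2.5
t=6: ŷ = 19 − 2.4·6 = 4.6; r = 5.1 − 4.6 = 0.5
t=7: ŷ = 19 − 2.4·7 = 2.2; r = 1.2 − 2.2 = -1
SSE = 0.25 + 6.25 + 6.25 + 0.25 + 1 = 14
s = √(14/3) = √4.66667 ≈ 2.160

s = 2.160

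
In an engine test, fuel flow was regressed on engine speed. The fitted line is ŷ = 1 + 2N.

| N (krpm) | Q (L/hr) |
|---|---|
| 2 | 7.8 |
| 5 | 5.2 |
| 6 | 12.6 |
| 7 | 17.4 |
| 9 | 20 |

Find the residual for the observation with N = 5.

e = -5.8

ŷ = 1 + 2·5 = 11
e = 5.2 − 11 = -5.8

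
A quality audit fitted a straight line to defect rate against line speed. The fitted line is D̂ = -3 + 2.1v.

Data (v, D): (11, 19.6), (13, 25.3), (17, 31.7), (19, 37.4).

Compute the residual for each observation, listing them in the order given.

-0.5, 1, -1, 0.5

v=11: D̂ = -3 + 2.1·11 = 20.1; r = 19.6 − 20.1 = -0.5
v=13: D̂ = -3 + 2.1·13 = 24.3; r = 25.3 − 24.3 = 1
v=17: D̂ = -3 + 2.1·17 = 32.7; r = 31.7 − 32.7 = -1
v=19: D̂ = -3 + 2.1·19 = 36.9; r = 37.4 − 36.9 = 0.5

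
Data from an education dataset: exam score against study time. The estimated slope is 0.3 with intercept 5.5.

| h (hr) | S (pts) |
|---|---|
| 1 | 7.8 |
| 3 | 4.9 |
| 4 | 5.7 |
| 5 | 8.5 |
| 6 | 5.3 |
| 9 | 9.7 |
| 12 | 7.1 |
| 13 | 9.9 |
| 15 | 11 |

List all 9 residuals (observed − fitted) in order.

2, -1.5, -1, 1.5, -2, 1.5, -2, 0.5, 1

h=1: ŷ = 5.5 + 0.3·1 = 5.8; r = 7.8 − 5.8 = 2
h=3: ŷ = 5.5 + 0.3·3 = 6.4; r = 4.9 − 6.4 = -1.5
h=4: ŷ = 5.5 + 0.3·4 = 6.7; r = 5.7 − 6.7 = -1
h=5: ŷ = 5.5 + 0.3·5 = 7; r = 8.5 − 7 = 1.5
h=6: ŷ = 5.5 + 0.3·6 = 7.3; r = 5.3 − 7.3 = -2
h=9: ŷ = 5.5 + 0.3·9 = 8.2; r = 9.7 − 8.2 = 1.5
h=12: ŷ = 5.5 + 0.3·12 = 9.1; r = 7.1 − 9.1 = -2
h=13: ŷ = 5.5 + 0.3·13 = 9.4; r = 9.9 − 9.4 = 0.5
h=15: ŷ = 5.5 + 0.3·15 = 10; r = 11 − 10 = 1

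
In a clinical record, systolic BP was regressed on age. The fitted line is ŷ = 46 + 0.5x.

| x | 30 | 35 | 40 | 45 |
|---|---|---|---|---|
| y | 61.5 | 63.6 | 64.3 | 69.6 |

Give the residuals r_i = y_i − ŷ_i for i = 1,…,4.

x=30: ŷ = 46 + 0.5·30 = 61; r = 61.5 − 61 = 0.5
x=35: ŷ = 46 + 0.5·35 = 63.5; r = 63.6 − 63.5 = 0.1
x=40: ŷ = 46 + 0.5·40 = 66; r = 64.3 − 66 = -1.7
x=45: ŷ = 46 + 0.5·45 = 68.5; r = 69.6 − 68.5 = 1.1

0.5, 0.1, -1.7, 1.1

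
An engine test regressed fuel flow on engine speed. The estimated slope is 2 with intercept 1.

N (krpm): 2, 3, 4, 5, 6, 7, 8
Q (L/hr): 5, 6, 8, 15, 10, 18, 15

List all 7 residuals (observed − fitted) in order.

N=2: Q̂ = 1 + 2·2 = 5; r = 5 − 5 = 0
N=3: Q̂ = 1 + 2·3 = 7; r = 6 − 7 = -1
N=4: Q̂ = 1 + 2·4 = 9; r = 8 − 9 = -1
N=5: Q̂ = 1 + 2·5 = 11; r = 15 − 11 = 4
N=6: Q̂ = 1 + 2·6 = 13; r = 10 − 13 = -3
N=7: Q̂ = 1 + 2·7 = 15; r = 18 − 15 = 3
N=8: Q̂ = 1 + 2·8 = 17; r = 15 − 17 = -2

0, -1, -1, 4, -3, 3, -2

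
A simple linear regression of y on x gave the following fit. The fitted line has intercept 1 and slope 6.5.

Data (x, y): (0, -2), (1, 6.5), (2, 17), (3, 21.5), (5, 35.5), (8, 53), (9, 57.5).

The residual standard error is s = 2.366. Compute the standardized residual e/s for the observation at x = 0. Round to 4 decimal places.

ŷ = 1 + 6.5·0 = 1
e = -2 − 1 = -3
e/s = -3 / 2.366 = -1.2680

-1.2680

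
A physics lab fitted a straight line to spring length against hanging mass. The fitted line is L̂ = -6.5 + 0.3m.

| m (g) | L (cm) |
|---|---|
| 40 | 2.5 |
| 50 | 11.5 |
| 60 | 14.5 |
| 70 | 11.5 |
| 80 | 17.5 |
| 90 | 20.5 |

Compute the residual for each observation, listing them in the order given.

-3, 3, 3, -3, 0, 0

m=40: L̂ = -6.5 + 0.3·40 = 5.5; r = 2.5 − 5.5 = -3
m=50: L̂ = -6.5 + 0.3·50 = 8.5; r = 11.5 − 8.5 = 3
m=60: L̂ = -6.5 + 0.3·60 = 11.5; r = 14.5 − 11.5 = 3
m=70: L̂ = -6.5 + 0.3·70 = 14.5; r = 11.5 − 14.5 = -3
m=80: L̂ = -6.5 + 0.3·80 = 17.5; r = 17.5 − 17.5 = 0
m=90: L̂ = -6.5 + 0.3·90 = 20.5; r = 20.5 − 20.5 = 0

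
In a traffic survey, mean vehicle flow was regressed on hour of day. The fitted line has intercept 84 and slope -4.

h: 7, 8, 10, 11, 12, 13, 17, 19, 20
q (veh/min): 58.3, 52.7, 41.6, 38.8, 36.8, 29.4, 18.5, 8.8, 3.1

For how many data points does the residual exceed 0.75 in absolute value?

8

h=7: q̂ = 84 − 4·7 = 56; e = 58.3 − 56 = 2.3
h=8: q̂ = 84 − 4·8 = 52; e = 52.7 − 52 = 0.7
h=10: q̂ = 84 − 4·10 = 44; e = 41.6 − 44 = -2.4
h=11: q̂ = 84 − 4·11 = 40; e = 38.8 − 40 = -1.2
h=12: q̂ = 84 − 4·12 = 36; e = 36.8 − 36 = 0.8
h=13: q̂ = 84 − 4·13 = 32; e = 29.4 − 32 = -2.6
h=17: q̂ = 84 − 4·17 = 16; e = 18.5 − 16 = 2.5
h=19: q̂ = 84 − 4·19 = 8; e = 8.8 − 8 = 0.8
h=20: q̂ = 84 − 4·20 = 4; e = 3.1 − 4 = -0.9
|e| > 0.75: h=7 (|e|=2.3), h=10 (|e|=2.4), h=11 (|e|=1.2), h=12 (|e|=0.8), h=13 (|e|=2.6), h=17 (|e|=2.5), h=19 (|e|=0.8), h=20 (|e|=0.9) → 8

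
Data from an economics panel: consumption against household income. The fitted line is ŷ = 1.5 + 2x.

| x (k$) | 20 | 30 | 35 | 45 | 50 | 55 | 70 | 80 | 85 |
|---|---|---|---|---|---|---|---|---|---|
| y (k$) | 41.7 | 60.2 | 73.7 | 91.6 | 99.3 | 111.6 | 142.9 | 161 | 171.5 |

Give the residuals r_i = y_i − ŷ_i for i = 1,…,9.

x=20: ŷ = 1.5 + 2·20 = 41.5; r = 41.7 − 41.5 = 0.2
x=30: ŷ = 1.5 + 2·30 = 61.5; r = 60.2 − 61.5 = -1.3
x=35: ŷ = 1.5 + 2·35 = 71.5; r = 73.7 − 71.5 = 2.2
x=45: ŷ = 1.5 + 2·45 = 91.5; r = 91.6 − 91.5 = 0.1
x=50: ŷ = 1.5 + 2·50 = 101.5; r = 99.3 − 101.5 = -2.2
x=55: ŷ = 1.5 + 2·55 = 111.5; r = 111.6 − 111.5 = 0.1
x=70: ŷ = 1.5 + 2·70 = 141.5; r = 142.9 − 141.5 = 1.4
x=80: ŷ = 1.5 + 2·80 = 161.5; r = 161 − 161.5 = -0.5
x=85: ŷ = 1.5 + 2·85 = 171.5; r = 171.5 − 171.5 = 0

0.2, -1.3, 2.2, 0.1, -2.2, 0.1, 1.4, -0.5, 0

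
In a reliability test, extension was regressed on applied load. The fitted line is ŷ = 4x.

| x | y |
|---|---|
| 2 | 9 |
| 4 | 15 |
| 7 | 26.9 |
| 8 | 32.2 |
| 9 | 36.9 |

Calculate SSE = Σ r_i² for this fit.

x=2: ŷ = 4·2 = 8; r = 9 − 8 = 1
x=4: ŷ = 4·4 = 16; r = 15 − 16 = -1
x=7: ŷ = 4·7 = 28; r = 26.9 − 28 = -1.1
x=8: ŷ = 4·8 = 32; r = 32.2 − 32 = 0.2
x=9: ŷ = 4·9 = 36; r = 36.9 − 36 = 0.9
SSE = 1 + 1 + 1.21 + 0.04 + 0.81 = 4.06

SSE = 4.06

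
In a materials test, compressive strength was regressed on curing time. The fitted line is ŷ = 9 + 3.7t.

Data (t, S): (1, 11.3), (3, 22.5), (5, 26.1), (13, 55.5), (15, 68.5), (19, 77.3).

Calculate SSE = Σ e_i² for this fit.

t=1: ŷ = 9 + 3.7·1 = 12.7; e = 11.3 − 12.7 = -1.4
t=3: ŷ = 9 + 3.7·3 = 20.1; e = 22.5 − 20.1 = 2.4
t=5: ŷ = 9 + 3.7·5 = 27.5; e = 26.1 − 27.5 = -1.4
t=13: ŷ = 9 + 3.7·13 = 57.1; e = 55.5 − 57.1 = -1.6
t=15: ŷ = 9 + 3.7·15 = 64.5; e = 68.5 − 64.5 = 4
t=19: ŷ = 9 + 3.7·19 = 79.3; e = 77.3 − 79.3 = -2
SSE = 1.96 + 5.76 + 1.96 + 2.56 + 16 + 4 = 32.24

SSE = 32.24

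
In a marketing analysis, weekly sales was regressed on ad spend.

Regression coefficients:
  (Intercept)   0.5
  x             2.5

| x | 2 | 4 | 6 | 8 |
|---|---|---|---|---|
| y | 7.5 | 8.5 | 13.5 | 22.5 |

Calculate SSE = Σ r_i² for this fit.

x=2: ŷ = 0.5 + 2.5·2 = 5.5; r = 7.5 − 5.5 = 2
x=4: ŷ = 0.5 + 2.5·4 = 10.5; r = 8.5 − 10.5 = -2
x=6: ŷ = 0.5 + 2.5·6 = 15.5; r = 13.5 − 15.5 = -2
x=8: ŷ = 0.5 + 2.5·8 = 20.5; r = 22.5 − 20.5 = 2
SSE = 4 + 4 + 4 + 4 = 16

SSE = 16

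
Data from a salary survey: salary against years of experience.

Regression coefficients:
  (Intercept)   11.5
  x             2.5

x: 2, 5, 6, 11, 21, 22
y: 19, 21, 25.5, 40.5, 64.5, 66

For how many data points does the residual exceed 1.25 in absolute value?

3

x=2: ŷ = 11.5 + 2.5·2 = 16.5; e = 19 − 16.5 = 2.5
x=5: ŷ = 11.5 + 2.5·5 = 24; e = 21 − 24 = -3
x=6: ŷ = 11.5 + 2.5·6 = 26.5; e = 25.5 − 26.5 = -1
x=11: ŷ = 11.5 + 2.5·11 = 39; e = 40.5 − 39 = 1.5
x=21: ŷ = 11.5 + 2.5·21 = 64; e = 64.5 − 64 = 0.5
x=22: ŷ = 11.5 + 2.5·22 = 66.5; e = 66 − 66.5 = -0.5
|e| > 1.25: x=2 (|e|=2.5), x=5 (|e|=3), x=11 (|e|=1.5) → 3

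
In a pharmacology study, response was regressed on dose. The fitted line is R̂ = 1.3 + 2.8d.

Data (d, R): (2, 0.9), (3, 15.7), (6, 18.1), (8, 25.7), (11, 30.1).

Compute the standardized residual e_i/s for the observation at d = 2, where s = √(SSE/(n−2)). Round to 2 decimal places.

-1.16

d=2: R̂ = 1.3 + 2.8·2 = 6.9; e = 0.9 − 6.9 = -6
d=3: R̂ = 1.3 + 2.8·3 = 9.7; e = 15.7 − 9.7 = 6
d=6: R̂ = 1.3 + 2.8·6 = 18.1; e = 18.1 − 18.1 = 0
d=8: R̂ = 1.3 + 2.8·8 = 23.7; e = 25.7 − 23.7 = 2
d=11: R̂ = 1.3 + 2.8·11 = 32.1; e = 30.1 − 32.1 = -2
SSE = 36 + 36 + 0 + 4 + 4 = 80
s = √(80/3) = 5.16398
e/s = -6 / 5.16398 = -1.16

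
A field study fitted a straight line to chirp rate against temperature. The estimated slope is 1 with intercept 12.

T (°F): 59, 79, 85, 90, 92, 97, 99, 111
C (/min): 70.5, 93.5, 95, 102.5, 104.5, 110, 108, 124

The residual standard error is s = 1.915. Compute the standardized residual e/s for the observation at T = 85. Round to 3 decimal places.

-1.044

Ĉ = 12 + 85 = 97
e = 95 − 97 = -2
e/s = -2 / 1.915 = -1.044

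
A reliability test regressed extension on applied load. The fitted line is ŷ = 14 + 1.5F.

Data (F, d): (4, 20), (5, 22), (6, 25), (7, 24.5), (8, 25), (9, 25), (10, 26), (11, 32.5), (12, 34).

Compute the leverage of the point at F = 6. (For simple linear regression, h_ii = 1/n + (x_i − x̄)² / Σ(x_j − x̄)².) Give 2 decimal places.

F̄ = (4 + 5 + 6 + 7 + 8 + 9 + 10 + 11 + 12)/9 = 8
Σ(F − F̄)² = 16 + 9 + 4 + 1 + 0 + 1 + 4 + 9 + 16 = 60
h = 1/9 + (-2)²/60 = 0.111111 + 0.0666667 = 0.18

h = 0.18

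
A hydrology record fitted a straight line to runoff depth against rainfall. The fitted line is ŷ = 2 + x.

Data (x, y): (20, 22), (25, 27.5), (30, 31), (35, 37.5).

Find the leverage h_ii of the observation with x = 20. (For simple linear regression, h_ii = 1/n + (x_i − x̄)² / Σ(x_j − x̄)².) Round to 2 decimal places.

x̄ = (20 + 25 + 30 + 35)/4 = 27.5
Σ(x − x̄)² = 56.25 + 6.25 + 6.25 + 56.25 = 125
h = 1/4 + (-7.5)²/125 = 0.25 + 0.45 = 0.70

h = 0.70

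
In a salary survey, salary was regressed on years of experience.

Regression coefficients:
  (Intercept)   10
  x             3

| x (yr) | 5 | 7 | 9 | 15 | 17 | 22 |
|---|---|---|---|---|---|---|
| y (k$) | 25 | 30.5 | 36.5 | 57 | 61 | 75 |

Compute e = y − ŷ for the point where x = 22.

ŷ = 10 + 3·22 = 76
e = 75 − 76 = -1

e = -1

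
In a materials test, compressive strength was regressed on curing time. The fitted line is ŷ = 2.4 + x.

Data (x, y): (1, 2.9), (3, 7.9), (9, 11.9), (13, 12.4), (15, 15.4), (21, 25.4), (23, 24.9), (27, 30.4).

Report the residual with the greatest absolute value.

x=1: ŷ = 2.4 + 1 = 3.4; r = 2.9 − 3.4 = -0.5
x=3: ŷ = 2.4 + 3 = 5.4; r = 7.9 − 5.4 = 2.5
x=9: ŷ = 2.4 + 9 = 11.4; r = 11.9 − 11.4 = 0.5
x=13: ŷ = 2.4 + 13 = 15.4; r = 12.4 − 15.4 = -3
x=15: ŷ = 2.4 + 15 = 17.4; r = 15.4 − 17.4 = -2
x=21: ŷ = 2.4 + 21 = 23.4; r = 25.4 − 23.4 = 2
x=23: ŷ = 2.4 + 23 = 25.4; r = 24.9 − 25.4 = -0.5
x=27: ŷ = 2.4 + 27 = 29.4; r = 30.4 − 29.4 = 1
Largest |r| is 3 at x = 13, residual -3.

r = -3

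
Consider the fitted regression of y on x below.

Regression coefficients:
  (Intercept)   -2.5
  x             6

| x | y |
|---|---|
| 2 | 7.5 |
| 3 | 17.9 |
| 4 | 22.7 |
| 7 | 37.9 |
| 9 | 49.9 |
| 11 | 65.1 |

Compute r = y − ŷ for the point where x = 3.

r = 2.4

ŷ = -2.5 + 6·3 = 15.5
r = 17.9 − 15.5 = 2.4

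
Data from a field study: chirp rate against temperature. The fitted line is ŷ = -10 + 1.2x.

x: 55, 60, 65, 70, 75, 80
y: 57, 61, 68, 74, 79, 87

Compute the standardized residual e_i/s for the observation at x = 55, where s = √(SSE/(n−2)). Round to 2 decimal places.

1.00

x=55: ŷ = -10 + 1.2·55 = 56; e = 57 − 56 = 1
x=60: ŷ = -10 + 1.2·60 = 62; e = 61 − 62 = -1
x=65: ŷ = -10 + 1.2·65 = 68; e = 68 − 68 = 0
x=70: ŷ = -10 + 1.2·70 = 74; e = 74 − 74 = 0
x=75: ŷ = -10 + 1.2·75 = 80; e = 79 − 80 = -1
x=80: ŷ = -10 + 1.2·80 = 86; e = 87 − 86 = 1
SSE = 1 + 1 + 0 + 0 + 1 + 1 = 4
s = √(4/4) = 1
e/s = 1 / 1 = 1.00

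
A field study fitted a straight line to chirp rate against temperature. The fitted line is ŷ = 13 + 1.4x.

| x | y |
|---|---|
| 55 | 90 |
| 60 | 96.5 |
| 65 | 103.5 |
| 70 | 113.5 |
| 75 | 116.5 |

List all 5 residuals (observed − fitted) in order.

x=55: ŷ = 13 + 1.4·55 = 90; e = 90 − 90 = 0
x=60: ŷ = 13 + 1.4·60 = 97; e = 96.5 − 97 = -0.5
x=65: ŷ = 13 + 1.4·65 = 104; e = 103.5 − 104 = -0.5
x=70: ŷ = 13 + 1.4·70 = 111; e = 113.5 − 111 = 2.5
x=75: ŷ = 13 + 1.4·75 = 118; e = 116.5 − 118 = -1.5

0, -0.5, -0.5, 2.5, -1.5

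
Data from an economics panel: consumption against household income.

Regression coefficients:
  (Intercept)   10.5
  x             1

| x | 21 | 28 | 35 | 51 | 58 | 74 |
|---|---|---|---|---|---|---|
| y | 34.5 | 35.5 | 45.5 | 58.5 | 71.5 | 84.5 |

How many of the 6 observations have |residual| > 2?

x=21: ŷ = 10.5 + 21 = 31.5; e = 34.5 − 31.5 = 3
x=28: ŷ = 10.5 + 28 = 38.5; e = 35.5 − 38.5 = -3
x=35: ŷ = 10.5 + 35 = 45.5; e = 45.5 − 45.5 = 0
x=51: ŷ = 10.5 + 51 = 61.5; e = 58.5 − 61.5 = -3
x=58: ŷ = 10.5 + 58 = 68.5; e = 71.5 − 68.5 = 3
x=74: ŷ = 10.5 + 74 = 84.5; e = 84.5 − 84.5 = 0
|e| > 2: x=21 (|e|=3), x=28 (|e|=3), x=51 (|e|=3), x=58 (|e|=3) → 4

4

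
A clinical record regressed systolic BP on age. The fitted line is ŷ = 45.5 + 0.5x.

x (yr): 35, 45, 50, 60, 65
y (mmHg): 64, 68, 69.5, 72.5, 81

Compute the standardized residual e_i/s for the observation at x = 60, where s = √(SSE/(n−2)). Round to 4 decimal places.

-1.1619

x=35: ŷ = 45.5 + 0.5·35 = 63; e = 64 − 63 = 1
x=45: ŷ = 45.5 + 0.5·45 = 68; e = 68 − 68 = 0
x=50: ŷ = 45.5 + 0.5·50 = 70.5; e = 69.5 − 70.5 = -1
x=60: ŷ = 45.5 + 0.5·60 = 75.5; e = 72.5 − 75.5 = -3
x=65: ŷ = 45.5 + 0.5·65 = 78; e = 81 − 78 = 3
SSE = 1 + 0 + 1 + 9 + 9 = 20
s = √(20/3) = 2.58199
e/s = -3 / 2.58199 = -1.1619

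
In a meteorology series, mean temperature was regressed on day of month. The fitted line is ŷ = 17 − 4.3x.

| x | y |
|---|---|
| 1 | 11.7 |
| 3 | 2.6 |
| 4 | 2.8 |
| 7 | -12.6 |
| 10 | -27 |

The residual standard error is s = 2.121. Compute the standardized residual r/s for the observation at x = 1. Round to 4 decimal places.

-0.4715

ŷ = 17 − 4.3·1 = 12.7
r = 11.7 − 12.7 = -1
r/s = -1 / 2.121 = -0.4715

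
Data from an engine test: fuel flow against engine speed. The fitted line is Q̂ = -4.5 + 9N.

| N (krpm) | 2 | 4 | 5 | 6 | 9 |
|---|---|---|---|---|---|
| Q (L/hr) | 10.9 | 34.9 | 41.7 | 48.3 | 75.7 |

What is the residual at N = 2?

Q̂ = -4.5 + 9·2 = 13.5
r = 10.9 − 13.5 = -2.6

r = -2.6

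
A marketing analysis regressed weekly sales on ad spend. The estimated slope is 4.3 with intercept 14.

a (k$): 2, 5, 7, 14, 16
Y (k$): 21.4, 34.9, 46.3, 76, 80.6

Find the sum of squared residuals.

a=2: ŷ = 14 + 4.3·2 = 22.6; e = 21.4 − 22.6 = -1.2
a=5: ŷ = 14 + 4.3·5 = 35.5; e = 34.9 − 35.5 = -0.6
a=7: ŷ = 14 + 4.3·7 = 44.1; e = 46.3 − 44.1 = 2.2
a=14: ŷ = 14 + 4.3·14 = 74.2; e = 76 − 74.2 = 1.8
a=16: ŷ = 14 + 4.3·16 = 82.8; e = 80.6 − 82.8 = -2.2
SSE = 1.44 + 0.36 + 4.84 + 3.24 + 4.84 = 14.72

SSE = 14.72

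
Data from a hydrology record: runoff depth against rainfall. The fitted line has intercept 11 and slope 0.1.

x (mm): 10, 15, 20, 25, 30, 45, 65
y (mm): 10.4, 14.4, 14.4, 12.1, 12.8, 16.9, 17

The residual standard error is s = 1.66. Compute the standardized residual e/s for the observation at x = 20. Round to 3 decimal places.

ŷ = 11 + 0.1·20 = 13
e = 14.4 − 13 = 1.4
e/s = 1.4 / 1.66 = 0.843

0.843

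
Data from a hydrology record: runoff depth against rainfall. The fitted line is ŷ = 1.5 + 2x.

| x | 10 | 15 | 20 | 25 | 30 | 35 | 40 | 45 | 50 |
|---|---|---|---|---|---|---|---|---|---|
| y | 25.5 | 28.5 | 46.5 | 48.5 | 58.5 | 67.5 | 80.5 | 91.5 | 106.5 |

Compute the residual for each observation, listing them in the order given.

x=10: ŷ = 1.5 + 2·10 = 21.5; e = 25.5 − 21.5 = 4
x=15: ŷ = 1.5 + 2·15 = 31.5; e = 28.5 − 31.5 = -3
x=20: ŷ = 1.5 + 2·20 = 41.5; e = 46.5 − 41.5 = 5
x=25: ŷ = 1.5 + 2·25 = 51.5; e = 48.5 − 51.5 = -3
x=30: ŷ = 1.5 + 2·30 = 61.5; e = 58.5 − 61.5 = -3
x=35: ŷ = 1.5 + 2·35 = 71.5; e = 67.5 − 71.5 = -4
x=40: ŷ = 1.5 + 2·40 = 81.5; e = 80.5 − 81.5 = -1
x=45: ŷ = 1.5 + 2·45 = 91.5; e = 91.5 − 91.5 = 0
x=50: ŷ = 1.5 + 2·50 = 101.5; e = 106.5 − 101.5 = 5

4, -3, 5, -3, -3, -4, -1, 0, 5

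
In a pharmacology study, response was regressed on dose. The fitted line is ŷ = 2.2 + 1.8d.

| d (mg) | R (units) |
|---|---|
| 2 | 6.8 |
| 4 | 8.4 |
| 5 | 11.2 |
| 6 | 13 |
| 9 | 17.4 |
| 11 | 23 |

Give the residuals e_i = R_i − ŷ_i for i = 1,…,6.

d=2: ŷ = 2.2 + 1.8·2 = 5.8; e = 6.8 − 5.8 = 1
d=4: ŷ = 2.2 + 1.8·4 = 9.4; e = 8.4 − 9.4 = -1
d=5: ŷ = 2.2 + 1.8·5 = 11.2; e = 11.2 − 11.2 = 0
d=6: ŷ = 2.2 + 1.8·6 = 13; e = 13 − 13 = 0
d=9: ŷ = 2.2 + 1.8·9 = 18.4; e = 17.4 − 18.4 = -1
d=11: ŷ = 2.2 + 1.8·11 = 22; e = 23 − 22 = 1

1, -1, 0, 0, -1, 1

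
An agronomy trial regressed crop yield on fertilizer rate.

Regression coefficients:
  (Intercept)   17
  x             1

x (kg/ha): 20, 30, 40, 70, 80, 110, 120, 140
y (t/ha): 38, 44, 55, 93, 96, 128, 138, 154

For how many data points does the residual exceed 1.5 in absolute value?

4

x=20: ŷ = 17 + 20 = 37; r = 38 − 37 = 1
x=30: ŷ = 17 + 30 = 47; r = 44 − 47 = -3
x=40: ŷ = 17 + 40 = 57; r = 55 − 57 = -2
x=70: ŷ = 17 + 70 = 87; r = 93 − 87 = 6
x=80: ŷ = 17 + 80 = 97; r = 96 − 97 = -1
x=110: ŷ = 17 + 110 = 127; r = 128 − 127 = 1
x=120: ŷ = 17 + 120 = 137; r = 138 − 137 = 1
x=140: ŷ = 17 + 140 = 157; r = 154 − 157 = -3
|r| > 1.5: x=30 (|r|=3), x=40 (|r|=2), x=70 (|r|=6), x=140 (|r|=3) → 4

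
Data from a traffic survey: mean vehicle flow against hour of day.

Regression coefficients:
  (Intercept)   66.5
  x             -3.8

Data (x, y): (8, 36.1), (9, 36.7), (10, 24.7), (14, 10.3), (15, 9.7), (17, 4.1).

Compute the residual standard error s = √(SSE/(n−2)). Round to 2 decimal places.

s = 3.45

x=8: ŷ = 66.5 − 3.8·8 = 36.1; e = 36.1 − 36.1 = 0
x=9: ŷ = 66.5 − 3.8·9 = 32.3; e = 36.7 − 32.3 = 4.4
x=10: ŷ = 66.5 − 3.8·10 = 28.5; e = 24.7 − 28.5 = -3.8
x=14: ŷ = 66.5 − 3.8·14 = 13.3; e = 10.3 − 13.3 = -3
x=15: ŷ = 66.5 − 3.8·15 = 9.5; e = 9.7 − 9.5 = 0.2
x=17: ŷ = 66.5 − 3.8·17 = 1.9; e = 4.1 − 1.9 = 2.2
SSE = 0 + 19.36 + 14.44 + 9 + 0.04 + 4.84 = 47.68
s = √(47.68/4) = √11.92 ≈ 3.45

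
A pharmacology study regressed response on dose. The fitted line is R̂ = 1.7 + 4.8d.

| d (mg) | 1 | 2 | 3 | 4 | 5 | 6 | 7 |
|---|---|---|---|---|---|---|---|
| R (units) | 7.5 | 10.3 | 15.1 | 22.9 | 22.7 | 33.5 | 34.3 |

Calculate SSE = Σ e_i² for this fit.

d=1: R̂ = 1.7 + 4.8·1 = 6.5; e = 7.5 − 6.5 = 1
d=2: R̂ = 1.7 + 4.8·2 = 11.3; e = 10.3 − 11.3 = -1
d=3: R̂ = 1.7 + 4.8·3 = 16.1; e = 15.1 − 16.1 = -1
d=4: R̂ = 1.7 + 4.8·4 = 20.9; e = 22.9 − 20.9 = 2
d=5: R̂ = 1.7 + 4.8·5 = 25.7; e = 22.7 − 25.7 = -3
d=6: R̂ = 1.7 + 4.8·6 = 30.5; e = 33.5 − 30.5 = 3
d=7: R̂ = 1.7 + 4.8·7 = 35.3; e = 34.3 − 35.3 = -1
SSE = 1 + 1 + 1 + 4 + 9 + 9 + 1 = 26

SSE = 26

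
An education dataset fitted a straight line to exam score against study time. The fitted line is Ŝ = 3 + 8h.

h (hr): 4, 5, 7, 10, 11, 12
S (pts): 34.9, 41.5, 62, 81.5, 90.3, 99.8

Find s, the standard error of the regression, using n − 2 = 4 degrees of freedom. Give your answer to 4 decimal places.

s = 1.9131

h=4: Ŝ = 3 + 8·4 = 35; r = 34.9 − 35 = -0.1
h=5: Ŝ = 3 + 8·5 = 43; r = 41.5 − 43 = -1.5
h=7: Ŝ = 3 + 8·7 = 59; r = 62 − 59 = 3
h=10: Ŝ = 3 + 8·10 = 83; r = 81.5 − 83 = -1.5
h=11: Ŝ = 3 + 8·11 = 91; r = 90.3 − 91 = -0.7
h=12: Ŝ = 3 + 8·12 = 99; r = 99.8 − 99 = 0.8
SSE = 0.01 + 2.25 + 9 + 2.25 + 0.49 + 0.64 = 14.64
s = √(14.64/4) = √3.66 ≈ 1.9131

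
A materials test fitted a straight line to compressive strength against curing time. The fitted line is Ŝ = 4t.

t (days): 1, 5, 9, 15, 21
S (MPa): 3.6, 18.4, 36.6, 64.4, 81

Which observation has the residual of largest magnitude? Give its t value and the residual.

t=1: Ŝ = 4·1 = 4; e = 3.6 − 4 = -0.4
t=5: Ŝ = 4·5 = 20; e = 18.4 − 20 = -1.6
t=9: Ŝ = 4·9 = 36; e = 36.6 − 36 = 0.6
t=15: Ŝ = 4·15 = 60; e = 64.4 − 60 = 4.4
t=21: Ŝ = 4·21 = 84; e = 81 − 84 = -3
Largest |e| is 4.4 at t = 15, residual 4.4.

t = 15, e = 4.4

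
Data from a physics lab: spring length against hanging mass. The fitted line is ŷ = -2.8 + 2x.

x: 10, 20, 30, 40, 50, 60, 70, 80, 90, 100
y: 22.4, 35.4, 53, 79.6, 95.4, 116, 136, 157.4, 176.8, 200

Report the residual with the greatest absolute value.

r = 5.2

x=10: ŷ = -2.8 + 2·10 = 17.2; r = 22.4 − 17.2 = 5.2
x=20: ŷ = -2.8 + 2·20 = 37.2; r = 35.4 − 37.2 = -1.8
x=30: ŷ = -2.8 + 2·30 = 57.2; r = 53 − 57.2 = -4.2
x=40: ŷ = -2.8 + 2·40 = 77.2; r = 79.6 − 77.2 = 2.4
x=50: ŷ = -2.8 + 2·50 = 97.2; r = 95.4 − 97.2 = -1.8
x=60: ŷ = -2.8 + 2·60 = 117.2; r = 116 − 117.2 = -1.2
x=70: ŷ = -2.8 + 2·70 = 137.2; r = 136 − 137.2 = -1.2
x=80: ŷ = -2.8 + 2·80 = 157.2; r = 157.4 − 157.2 = 0.2
x=90: ŷ = -2.8 + 2·90 = 177.2; r = 176.8 − 177.2 = -0.4
x=100: ŷ = -2.8 + 2·100 = 197.2; r = 200 − 197.2 = 2.8
Largest |r| is 5.2 at x = 10, residual 5.2.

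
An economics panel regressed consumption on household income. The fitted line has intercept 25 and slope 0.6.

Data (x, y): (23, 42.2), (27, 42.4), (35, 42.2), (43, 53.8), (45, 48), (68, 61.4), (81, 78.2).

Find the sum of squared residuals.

SSE = 92.96

x=23: ŷ = 25 + 0.6·23 = 38.8; e = 42.2 − 38.8 = 3.4
x=27: ŷ = 25 + 0.6·27 = 41.2; e = 42.4 − 41.2 = 1.2
x=35: ŷ = 25 + 0.6·35 = 46; e = 42.2 − 46 = -3.8
x=43: ŷ = 25 + 0.6·43 = 50.8; e = 53.8 − 50.8 = 3
x=45: ŷ = 25 + 0.6·45 = 52; e = 48 − 52 = -4
x=68: ŷ = 25 + 0.6·68 = 65.8; e = 61.4 − 65.8 = -4.4
x=81: ŷ = 25 + 0.6·81 = 73.6; e = 78.2 − 73.6 = 4.6
SSE = 11.56 + 1.44 + 14.44 + 9 + 16 + 19.36 + 21.16 = 92.96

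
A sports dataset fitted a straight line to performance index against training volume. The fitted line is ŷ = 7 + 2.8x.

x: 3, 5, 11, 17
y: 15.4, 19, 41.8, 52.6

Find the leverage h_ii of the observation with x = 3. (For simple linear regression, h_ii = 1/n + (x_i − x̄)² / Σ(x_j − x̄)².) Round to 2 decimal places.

h = 0.55

x̄ = (3 + 5 + 11 + 17)/4 = 9
Σ(x − x̄)² = 36 + 16 + 4 + 64 = 120
h = 1/4 + (-6)²/120 = 0.25 + 0.3 = 0.55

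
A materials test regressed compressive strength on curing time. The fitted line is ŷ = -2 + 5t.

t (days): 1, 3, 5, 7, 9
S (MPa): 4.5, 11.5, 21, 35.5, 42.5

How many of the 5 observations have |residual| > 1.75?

t=1: ŷ = -2 + 5·1 = 3; e = 4.5 − 3 = 1.5
t=3: ŷ = -2 + 5·3 = 13; e = 11.5 − 13 = -1.5
t=5: ŷ = -2 + 5·5 = 23; e = 21 − 23 = -2
t=7: ŷ = -2 + 5·7 = 33; e = 35.5 − 33 = 2.5
t=9: ŷ = -2 + 5·9 = 43; e = 42.5 − 43 = -0.5
|e| > 1.75: t=5 (|e|=2), t=7 (|e|=2.5) → 2

2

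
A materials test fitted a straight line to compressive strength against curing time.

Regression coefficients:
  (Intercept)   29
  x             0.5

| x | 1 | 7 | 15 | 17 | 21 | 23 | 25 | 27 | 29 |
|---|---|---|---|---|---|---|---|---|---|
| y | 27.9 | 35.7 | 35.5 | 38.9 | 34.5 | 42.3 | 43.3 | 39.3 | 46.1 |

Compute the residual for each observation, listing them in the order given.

x=1: ŷ = 29 + 0.5·1 = 29.5; r = 27.9 − 29.5 = -1.6
x=7: ŷ = 29 + 0.5·7 = 32.5; r = 35.7 − 32.5 = 3.2
x=15: ŷ = 29 + 0.5·15 = 36.5; r = 35.5 − 36.5 = -1
x=17: ŷ = 29 + 0.5·17 = 37.5; r = 38.9 − 37.5 = 1.4
x=21: ŷ = 29 + 0.5·21 = 39.5; r = 34.5 − 39.5 = -5
x=23: ŷ = 29 + 0.5·23 = 40.5; r = 42.3 − 40.5 = 1.8
x=25: ŷ = 29 + 0.5·25 = 41.5; r = 43.3 − 41.5 = 1.8
x=27: ŷ = 29 + 0.5·27 = 42.5; r = 39.3 − 42.5 = -3.2
x=29: ŷ = 29 + 0.5·29 = 43.5; r = 46.1 − 43.5 = 2.6

-1.6, 3.2, -1, 1.4, -5, 1.8, 1.8, -3.2, 2.6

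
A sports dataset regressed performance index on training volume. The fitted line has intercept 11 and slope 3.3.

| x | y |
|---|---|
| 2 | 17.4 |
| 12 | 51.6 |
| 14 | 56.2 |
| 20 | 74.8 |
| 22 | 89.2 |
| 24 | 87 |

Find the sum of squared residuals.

SSE = 48.48

x=2: ŷ = 11 + 3.3·2 = 17.6; e = 17.4 − 17.6 = -0.2
x=12: ŷ = 11 + 3.3·12 = 50.6; e = 51.6 − 50.6 = 1
x=14: ŷ = 11 + 3.3·14 = 57.2; e = 56.2 − 57.2 = -1
x=20: ŷ = 11 + 3.3·20 = 77; e = 74.8 − 77 = -2.2
x=22: ŷ = 11 + 3.3·22 = 83.6; e = 89.2 − 83.6 = 5.6
x=24: ŷ = 11 + 3.3·24 = 90.2; e = 87 − 90.2 = -3.2
SSE = 0.04 + 1 + 1 + 4.84 + 31.36 + 10.24 = 48.48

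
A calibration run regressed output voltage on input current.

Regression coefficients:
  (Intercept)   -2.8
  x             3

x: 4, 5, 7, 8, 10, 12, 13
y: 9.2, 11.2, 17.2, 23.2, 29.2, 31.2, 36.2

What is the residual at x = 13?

e = 0

ŷ = -2.8 + 3·13 = 36.2
e = 36.2 − 36.2 = 0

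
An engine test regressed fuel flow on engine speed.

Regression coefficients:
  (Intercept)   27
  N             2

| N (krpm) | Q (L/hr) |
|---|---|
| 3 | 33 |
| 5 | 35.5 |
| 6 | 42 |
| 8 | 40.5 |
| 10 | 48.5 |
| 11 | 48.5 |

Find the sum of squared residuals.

SSE = 20

N=3: ŷ = 27 + 2·3 = 33; e = 33 − 33 = 0
N=5: ŷ = 27 + 2·5 = 37; e = 35.5 − 37 = -1.5
N=6: ŷ = 27 + 2·6 = 39; e = 42 − 39 = 3
N=8: ŷ = 27 + 2·8 = 43; e = 40.5 − 43 = -2.5
N=10: ŷ = 27 + 2·10 = 47; e = 48.5 − 47 = 1.5
N=11: ŷ = 27 + 2·11 = 49; e = 48.5 − 49 = -0.5
SSE = 0 + 2.25 + 9 + 6.25 + 2.25 + 0.25 = 20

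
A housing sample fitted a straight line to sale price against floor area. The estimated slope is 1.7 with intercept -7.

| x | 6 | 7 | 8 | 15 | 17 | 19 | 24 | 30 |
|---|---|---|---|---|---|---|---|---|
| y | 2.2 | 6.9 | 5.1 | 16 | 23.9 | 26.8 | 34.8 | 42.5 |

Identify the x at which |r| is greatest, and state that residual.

x=6: ŷ = -7 + 1.7·6 = 3.2; r = 2.2 − 3.2 = -1
x=7: ŷ = -7 + 1.7·7 = 4.9; r = 6.9 − 4.9 = 2
x=8: ŷ = -7 + 1.7·8 = 6.6; r = 5.1 − 6.6 = -1.5
x=15: ŷ = -7 + 1.7·15 = 18.5; r = 16 − 18.5 = -2.5
x=17: ŷ = -7 + 1.7·17 = 21.9; r = 23.9 − 21.9 = 2
x=19: ŷ = -7 + 1.7·19 = 25.3; r = 26.8 − 25.3 = 1.5
x=24: ŷ = -7 + 1.7·24 = 33.8; r = 34.8 − 33.8 = 1
x=30: ŷ = -7 + 1.7·30 = 44; r = 42.5 − 44 = -1.5
Largest |r| is 2.5 at x = 15, residual -2.5.

x = 15, r = -2.5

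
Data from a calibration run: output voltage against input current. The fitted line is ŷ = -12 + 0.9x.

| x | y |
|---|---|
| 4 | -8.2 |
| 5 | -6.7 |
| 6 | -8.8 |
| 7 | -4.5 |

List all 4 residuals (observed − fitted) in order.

x=4: ŷ = -12 + 0.9·4 = -8.4; e = -8.2 − (-8.4) = 0.2
x=5: ŷ = -12 + 0.9·5 = -7.5; e = -6.7 − (-7.5) = 0.8
x=6: ŷ = -12 + 0.9·6 = -6.6; e = -8.8 − (-6.6) = -2.2
x=7: ŷ = -12 + 0.9·7 = -5.7; e = -4.5 − (-5.7) = 1.2

0.2, 0.8, -2.2, 1.2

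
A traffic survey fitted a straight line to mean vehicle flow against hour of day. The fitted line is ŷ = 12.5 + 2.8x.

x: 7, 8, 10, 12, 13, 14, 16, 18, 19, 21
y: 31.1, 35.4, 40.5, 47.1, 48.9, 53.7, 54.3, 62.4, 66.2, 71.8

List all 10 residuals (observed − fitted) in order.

x=7: ŷ = 12.5 + 2.8·7 = 32.1; r = 31.1 − 32.1 = -1
x=8: ŷ = 12.5 + 2.8·8 = 34.9; r = 35.4 − 34.9 = 0.5
x=10: ŷ = 12.5 + 2.8·10 = 40.5; r = 40.5 − 40.5 = 0
x=12: ŷ = 12.5 + 2.8·12 = 46.1; r = 47.1 − 46.1 = 1
x=13: ŷ = 12.5 + 2.8·13 = 48.9; r = 48.9 − 48.9 = 0
x=14: ŷ = 12.5 + 2.8·14 = 51.7; r = 53.7 − 51.7 = 2
x=16: ŷ = 12.5 + 2.8·16 = 57.3; r = 54.3 − 57.3 = -3
x=18: ŷ = 12.5 + 2.8·18 = 62.9; r = 62.4 − 62.9 = -0.5
x=19: ŷ = 12.5 + 2.8·19 = 65.7; r = 66.2 − 65.7 = 0.5
x=21: ŷ = 12.5 + 2.8·21 = 71.3; r = 71.8 − 71.3 = 0.5

-1, 0.5, 0, 1, 0, 2, -3, -0.5, 0.5, 0.5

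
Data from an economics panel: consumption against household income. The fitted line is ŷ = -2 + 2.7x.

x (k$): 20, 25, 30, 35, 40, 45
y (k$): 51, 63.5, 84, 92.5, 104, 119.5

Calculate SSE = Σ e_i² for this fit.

SSE = 34

x=20: ŷ = -2 + 2.7·20 = 52; e = 51 − 52 = -1
x=25: ŷ = -2 + 2.7·25 = 65.5; e = 63.5 − 65.5 = -2
x=30: ŷ = -2 + 2.7·30 = 79; e = 84 − 79 = 5
x=35: ŷ = -2 + 2.7·35 = 92.5; e = 92.5 − 92.5 = 0
x=40: ŷ = -2 + 2.7·40 = 106; e = 104 − 106 = -2
x=45: ŷ = -2 + 2.7·45 = 119.5; e = 119.5 − 119.5 = 0
SSE = 1 + 4 + 25 + 0 + 4 + 0 = 34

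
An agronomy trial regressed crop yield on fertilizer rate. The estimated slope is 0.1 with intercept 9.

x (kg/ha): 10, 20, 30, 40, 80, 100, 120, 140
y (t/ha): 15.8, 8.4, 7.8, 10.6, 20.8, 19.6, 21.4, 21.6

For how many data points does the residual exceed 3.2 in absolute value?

3

x=10: ŷ = 9 + 0.1·10 = 10; e = 15.8 − 10 = 5.8
x=20: ŷ = 9 + 0.1·20 = 11; e = 8.4 − 11 = -2.6
x=30: ŷ = 9 + 0.1·30 = 12; e = 7.8 − 12 = -4.2
x=40: ŷ = 9 + 0.1·40 = 13; e = 10.6 − 13 = -2.4
x=80: ŷ = 9 + 0.1·80 = 17; e = 20.8 − 17 = 3.8
x=100: ŷ = 9 + 0.1·100 = 19; e = 19.6 − 19 = 0.6
x=120: ŷ = 9 + 0.1·120 = 21; e = 21.4 − 21 = 0.4
x=140: ŷ = 9 + 0.1·140 = 23; e = 21.6 − 23 = -1.4
|e| > 3.2: x=10 (|e|=5.8), x=30 (|e|=4.2), x=80 (|e|=3.8) → 3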